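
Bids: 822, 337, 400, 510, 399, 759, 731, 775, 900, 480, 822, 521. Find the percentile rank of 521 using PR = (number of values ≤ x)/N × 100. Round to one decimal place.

50.0

N = 12.
Strictly below 521: 5. Equal to 521: 1.
PR = 6/12 × 100 = 50.0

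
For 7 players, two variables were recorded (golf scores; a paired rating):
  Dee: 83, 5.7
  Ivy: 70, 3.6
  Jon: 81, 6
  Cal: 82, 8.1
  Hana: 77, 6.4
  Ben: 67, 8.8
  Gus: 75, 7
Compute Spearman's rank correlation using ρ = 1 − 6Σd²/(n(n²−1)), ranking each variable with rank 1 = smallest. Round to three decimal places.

Ranks of variable 1: 7, 2, 5, 6, 4, 1, 3
Ranks of variable 2: 2, 1, 3, 6, 4, 7, 5
d = r₁ − r₂: 5, 1, 2, 0, 0, -6, -2
d²: 25, 1, 4, 0, 0, 36, 4; Σd² = 70
ρ = 1 − 6·70/(7·48) = 1 − 420/336 = -0.250

-0.250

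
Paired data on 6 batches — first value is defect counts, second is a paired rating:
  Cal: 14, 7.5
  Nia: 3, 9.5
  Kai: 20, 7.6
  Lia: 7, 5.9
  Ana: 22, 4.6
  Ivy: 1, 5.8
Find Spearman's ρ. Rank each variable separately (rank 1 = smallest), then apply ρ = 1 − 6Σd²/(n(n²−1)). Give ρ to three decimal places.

Ranks of variable 1: 4, 2, 5, 3, 6, 1
Ranks of variable 2: 4, 6, 5, 3, 1, 2
d = r₁ − r₂: 0, -4, 0, 0, 5, -1
d²: 0, 16, 0, 0, 25, 1; Σd² = 42
ρ = 1 − 6·42/(6·35) = 1 − 252/210 = -0.200

-0.200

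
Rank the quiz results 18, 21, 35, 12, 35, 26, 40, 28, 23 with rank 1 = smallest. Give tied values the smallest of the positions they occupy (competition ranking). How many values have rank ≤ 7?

8

Sorted (ascending): 12, 18, 21, 23, 26, 28, 35, 35, 40
The 2 values of 35 occupy positions 7–8 → each gets rank 7.
Ranks ≤ 7: {1, 2, 3, 4, 5, 6, 7, 7} → 8 values.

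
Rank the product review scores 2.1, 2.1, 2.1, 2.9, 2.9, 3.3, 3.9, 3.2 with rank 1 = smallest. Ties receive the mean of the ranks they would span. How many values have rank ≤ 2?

Sorted (ascending): 2.1, 2.1, 2.1, 2.9, 2.9, 3.2, 3.3, 3.9
The 3 values of 2.1 occupy positions 1–3 → average rank 2.
The 2 values of 2.9 occupy positions 4–5 → average rank (4+5)/2 = 4.5.
Ranks ≤ 2: {2, 2, 2} → 3 values.

3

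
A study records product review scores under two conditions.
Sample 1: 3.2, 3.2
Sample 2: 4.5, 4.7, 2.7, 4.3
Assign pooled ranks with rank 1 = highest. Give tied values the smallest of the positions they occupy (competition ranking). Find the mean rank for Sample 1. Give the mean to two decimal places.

4.00

Sorted (descending): 4.7, 4.5, 4.3, 3.2, 3.2, 2.7
The 2 values of 3.2 occupy positions 4–5 → each gets rank 4.
Sample 1 values → pooled ranks: 3.2→4, 3.2→4
Mean rank = (4 + 4) / 2 = 4.00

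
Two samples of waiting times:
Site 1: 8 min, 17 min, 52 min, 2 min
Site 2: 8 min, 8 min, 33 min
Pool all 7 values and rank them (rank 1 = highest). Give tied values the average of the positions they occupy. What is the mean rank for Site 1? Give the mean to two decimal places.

Sorted (descending): 52, 33, 17, 8, 8, 8, 2
The 3 values of 8 occupy positions 4–6 → average rank 5.
Site 1 values → pooled ranks: 8→5, 17→3, 52→1, 2→7
Mean rank = (5 + 3 + 1 + 7) / 4 = 4.00

4.00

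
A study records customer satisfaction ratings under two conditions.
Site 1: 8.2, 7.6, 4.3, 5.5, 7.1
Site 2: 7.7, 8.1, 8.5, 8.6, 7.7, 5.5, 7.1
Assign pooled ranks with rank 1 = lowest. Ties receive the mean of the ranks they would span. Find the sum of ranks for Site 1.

24

Sorted (ascending): 4.3, 5.5, 5.5, 7.1, 7.1, 7.6, 7.7, 7.7, 8.1, 8.2, 8.5, 8.6
The 2 values of 5.5 occupy positions 2–3 → average rank (2+3)/2 = 2.5.
The 2 values of 7.1 occupy positions 4–5 → average rank (4+5)/2 = 4.5.
The 2 values of 7.7 occupy positions 7–8 → average rank (7+8)/2 = 7.5.
Site 1 values → pooled ranks: 8.2→10, 7.6→6, 4.3→1, 5.5→2.5, 7.1→4.5
Rank sum = 10 + 6 + 1 + 2.5 + 4.5 = 24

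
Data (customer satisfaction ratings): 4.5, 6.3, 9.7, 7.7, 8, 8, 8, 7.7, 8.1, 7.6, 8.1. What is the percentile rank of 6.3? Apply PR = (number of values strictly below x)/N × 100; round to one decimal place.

N = 11.
Strictly below 6.3: 1. Equal to 6.3: 1.
PR = 1/11 × 100 = 9.1

9.1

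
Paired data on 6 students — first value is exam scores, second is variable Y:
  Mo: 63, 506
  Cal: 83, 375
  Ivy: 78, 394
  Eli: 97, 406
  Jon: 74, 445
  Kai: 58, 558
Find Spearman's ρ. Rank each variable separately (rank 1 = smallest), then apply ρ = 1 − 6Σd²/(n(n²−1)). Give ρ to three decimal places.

-0.829

Ranks of variable 1: 2, 5, 4, 6, 3, 1
Ranks of variable 2: 5, 1, 2, 3, 4, 6
d = r₁ − r₂: -3, 4, 2, 3, -1, -5
d²: 9, 16, 4, 9, 1, 25; Σd² = 64
ρ = 1 − 6·64/(6·35) = 1 − 384/210 = -0.829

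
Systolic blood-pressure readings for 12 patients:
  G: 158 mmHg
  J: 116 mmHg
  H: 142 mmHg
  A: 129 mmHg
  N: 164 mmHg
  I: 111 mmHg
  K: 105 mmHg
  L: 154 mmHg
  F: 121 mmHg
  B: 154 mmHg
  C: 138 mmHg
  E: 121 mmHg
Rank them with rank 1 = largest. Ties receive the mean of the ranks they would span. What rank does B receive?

Sorted (descending): 164, 158, 154, 154, 142, 138, 129, 121, 121, 116, 111, 105
The 2 values of 154 occupy positions 3–4 → average rank (3+4)/2 = 3.5.
The 2 values of 121 occupy positions 8–9 → average rank (8+9)/2 = 8.5.
B has value 154 mmHg → rank 3.5.

3.5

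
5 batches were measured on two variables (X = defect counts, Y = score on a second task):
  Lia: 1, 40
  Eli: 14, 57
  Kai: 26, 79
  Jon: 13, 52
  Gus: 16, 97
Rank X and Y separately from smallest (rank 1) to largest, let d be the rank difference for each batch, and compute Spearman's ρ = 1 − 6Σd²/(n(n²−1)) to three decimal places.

Ranks of variable 1: 1, 3, 5, 2, 4
Ranks of variable 2: 1, 3, 4, 2, 5
d = r₁ − r₂: 0, 0, 1, 0, -1
d²: 0, 0, 1, 0, 1; Σd² = 2
ρ = 1 − 6·2/(5·24) = 1 − 12/120 = 0.900

0.900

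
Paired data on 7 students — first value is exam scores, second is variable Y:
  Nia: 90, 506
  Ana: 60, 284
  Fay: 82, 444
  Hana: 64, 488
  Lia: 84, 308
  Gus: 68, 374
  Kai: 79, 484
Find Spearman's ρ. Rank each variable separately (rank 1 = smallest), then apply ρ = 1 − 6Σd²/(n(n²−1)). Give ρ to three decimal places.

0.393

Ranks of variable 1: 7, 1, 5, 2, 6, 3, 4
Ranks of variable 2: 7, 1, 4, 6, 2, 3, 5
d = r₁ − r₂: 0, 0, 1, -4, 4, 0, -1
d²: 0, 0, 1, 16, 16, 0, 1; Σd² = 34
ρ = 1 − 6·34/(7·48) = 1 − 204/336 = 0.393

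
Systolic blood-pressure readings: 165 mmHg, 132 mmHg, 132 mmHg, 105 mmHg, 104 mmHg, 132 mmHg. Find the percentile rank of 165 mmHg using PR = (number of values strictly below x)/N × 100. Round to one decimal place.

83.3

N = 6.
Strictly below 165: 5. Equal to 165: 1.
PR = 5/6 × 100 = 83.3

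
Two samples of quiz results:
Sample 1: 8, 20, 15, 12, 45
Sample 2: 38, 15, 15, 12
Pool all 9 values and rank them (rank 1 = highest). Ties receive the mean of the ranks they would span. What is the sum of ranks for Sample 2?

19.5

Sorted (descending): 45, 38, 20, 15, 15, 15, 12, 12, 8
The 3 values of 15 occupy positions 4–6 → average rank 5.
The 2 values of 12 occupy positions 7–8 → average rank (7+8)/2 = 7.5.
Sample 2 values → pooled ranks: 38→2, 15→5, 15→5, 12→7.5
Rank sum = 2 + 5 + 5 + 7.5 = 19.5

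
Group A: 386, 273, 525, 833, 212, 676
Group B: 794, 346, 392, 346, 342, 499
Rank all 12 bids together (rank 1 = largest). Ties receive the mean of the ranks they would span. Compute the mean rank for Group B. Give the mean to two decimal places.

6.67

Sorted (descending): 833, 794, 676, 525, 499, 392, 386, 346, 346, 342, 273, 212
The 2 values of 346 occupy positions 8–9 → average rank (8+9)/2 = 8.5.
Group B values → pooled ranks: 794→2, 346→8.5, 392→6, 346→8.5, 342→10, 499→5
Mean rank = (2 + 8.5 + 6 + 8.5 + 10 + 5) / 6 = 6.67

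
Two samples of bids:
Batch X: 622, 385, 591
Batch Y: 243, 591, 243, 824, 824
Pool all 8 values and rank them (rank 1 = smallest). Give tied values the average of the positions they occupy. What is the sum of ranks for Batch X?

13.5

Sorted (ascending): 243, 243, 385, 591, 591, 622, 824, 824
The 2 values of 243 occupy positions 1–2 → average rank (1+2)/2 = 1.5.
The 2 values of 591 occupy positions 4–5 → average rank (4+5)/2 = 4.5.
The 2 values of 824 occupy positions 7–8 → average rank (7+8)/2 = 7.5.
Batch X values → pooled ranks: 622→6, 385→3, 591→4.5
Rank sum = 6 + 3 + 4.5 = 13.5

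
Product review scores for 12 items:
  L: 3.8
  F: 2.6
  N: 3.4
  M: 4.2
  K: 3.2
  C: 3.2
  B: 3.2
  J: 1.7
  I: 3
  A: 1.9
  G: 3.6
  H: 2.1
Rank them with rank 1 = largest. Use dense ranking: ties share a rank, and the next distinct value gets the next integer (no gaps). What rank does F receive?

7

Sorted (descending): 4.2, 3.8, 3.6, 3.4, 3.2, 3.2, 3.2, 3, 2.6, 2.1, 1.9, 1.7
The 3 values of 3.2 share dense rank 5.
Remaining distinct values take the next consecutive integers.
F has value 2.6 → rank 7.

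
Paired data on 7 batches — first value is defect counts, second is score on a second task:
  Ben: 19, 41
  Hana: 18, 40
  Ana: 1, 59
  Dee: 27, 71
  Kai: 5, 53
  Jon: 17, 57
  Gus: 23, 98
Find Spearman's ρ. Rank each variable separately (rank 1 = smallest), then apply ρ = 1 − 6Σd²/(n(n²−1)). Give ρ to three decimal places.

0.321

Ranks of variable 1: 5, 4, 1, 7, 2, 3, 6
Ranks of variable 2: 2, 1, 5, 6, 3, 4, 7
d = r₁ − r₂: 3, 3, -4, 1, -1, -1, -1
d²: 9, 9, 16, 1, 1, 1, 1; Σd² = 38
ρ = 1 − 6·38/(7·48) = 1 − 228/336 = 0.321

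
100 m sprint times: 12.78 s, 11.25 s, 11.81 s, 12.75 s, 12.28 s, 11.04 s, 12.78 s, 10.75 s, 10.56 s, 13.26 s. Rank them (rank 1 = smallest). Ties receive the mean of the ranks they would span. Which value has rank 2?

10.75

Sorted (ascending): 10.56, 10.75, 11.04, 11.25, 11.81, 12.28, 12.75, 12.78, 12.78, 13.26
The 2 values of 12.78 occupy positions 8–9 → average rank (8+9)/2 = 8.5.
Rank 2 → value 10.75.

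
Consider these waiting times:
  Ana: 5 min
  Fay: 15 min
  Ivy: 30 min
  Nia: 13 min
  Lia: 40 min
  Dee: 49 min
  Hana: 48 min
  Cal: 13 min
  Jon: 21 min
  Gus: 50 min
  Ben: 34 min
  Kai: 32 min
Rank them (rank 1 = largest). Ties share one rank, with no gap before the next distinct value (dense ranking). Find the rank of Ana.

Sorted (descending): 50, 49, 48, 40, 34, 32, 30, 21, 15, 13, 13, 5
The 2 values of 13 share dense rank 10.
Remaining distinct values take the next consecutive integers.
Ana has value 5 min → rank 11.

11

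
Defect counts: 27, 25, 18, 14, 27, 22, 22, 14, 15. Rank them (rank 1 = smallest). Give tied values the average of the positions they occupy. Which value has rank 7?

25

Sorted (ascending): 14, 14, 15, 18, 22, 22, 25, 27, 27
The 2 values of 14 occupy positions 1–2 → average rank (1+2)/2 = 1.5.
The 2 values of 22 occupy positions 5–6 → average rank (5+6)/2 = 5.5.
The 2 values of 27 occupy positions 8–9 → average rank (8+9)/2 = 8.5.
Rank 7 → value 25.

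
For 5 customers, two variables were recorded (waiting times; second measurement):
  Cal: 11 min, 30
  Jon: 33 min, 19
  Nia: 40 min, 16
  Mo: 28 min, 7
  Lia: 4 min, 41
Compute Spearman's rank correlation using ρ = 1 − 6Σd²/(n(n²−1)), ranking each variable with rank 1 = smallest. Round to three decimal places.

-0.700

Ranks of variable 1: 2, 4, 5, 3, 1
Ranks of variable 2: 4, 3, 2, 1, 5
d = r₁ − r₂: -2, 1, 3, 2, -4
d²: 4, 1, 9, 4, 16; Σd² = 34
ρ = 1 − 6·34/(5·24) = 1 − 204/120 = -0.700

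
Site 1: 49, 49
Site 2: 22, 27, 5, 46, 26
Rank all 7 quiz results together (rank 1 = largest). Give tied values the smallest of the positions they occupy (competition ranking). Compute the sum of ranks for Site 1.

2

Sorted (descending): 49, 49, 46, 27, 26, 22, 5
The 2 values of 49 occupy positions 1–2 → each gets rank 1.
Site 1 values → pooled ranks: 49→1, 49→1
Rank sum = 1 + 1 = 2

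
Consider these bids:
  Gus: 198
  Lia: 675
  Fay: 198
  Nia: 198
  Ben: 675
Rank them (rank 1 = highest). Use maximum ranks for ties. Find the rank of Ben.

2

Sorted (descending): 675, 675, 198, 198, 198
The 2 values of 675 occupy positions 1–2 → each gets rank 2.
The 3 values of 198 occupy positions 3–5 → each gets rank 5.
Ben has value 675 → rank 2.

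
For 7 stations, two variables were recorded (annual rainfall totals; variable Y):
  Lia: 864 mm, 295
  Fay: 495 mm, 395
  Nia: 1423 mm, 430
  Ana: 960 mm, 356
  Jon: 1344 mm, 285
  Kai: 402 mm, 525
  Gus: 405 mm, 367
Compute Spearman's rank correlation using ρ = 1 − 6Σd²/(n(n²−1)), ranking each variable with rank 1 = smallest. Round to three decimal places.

-0.393

Ranks of variable 1: 4, 3, 7, 5, 6, 1, 2
Ranks of variable 2: 2, 5, 6, 3, 1, 7, 4
d = r₁ − r₂: 2, -2, 1, 2, 5, -6, -2
d²: 4, 4, 1, 4, 25, 36, 4; Σd² = 78
ρ = 1 − 6·78/(7·48) = 1 − 468/336 = -0.393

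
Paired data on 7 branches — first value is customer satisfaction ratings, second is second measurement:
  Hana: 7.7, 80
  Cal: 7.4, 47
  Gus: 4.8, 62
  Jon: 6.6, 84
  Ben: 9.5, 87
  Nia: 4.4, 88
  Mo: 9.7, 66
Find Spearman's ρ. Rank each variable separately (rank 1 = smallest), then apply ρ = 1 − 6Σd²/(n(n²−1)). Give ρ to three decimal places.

Ranks of variable 1: 5, 4, 2, 3, 6, 1, 7
Ranks of variable 2: 4, 1, 2, 5, 6, 7, 3
d = r₁ − r₂: 1, 3, 0, -2, 0, -6, 4
d²: 1, 9, 0, 4, 0, 36, 16; Σd² = 66
ρ = 1 − 6·66/(7·48) = 1 − 396/336 = -0.179

-0.179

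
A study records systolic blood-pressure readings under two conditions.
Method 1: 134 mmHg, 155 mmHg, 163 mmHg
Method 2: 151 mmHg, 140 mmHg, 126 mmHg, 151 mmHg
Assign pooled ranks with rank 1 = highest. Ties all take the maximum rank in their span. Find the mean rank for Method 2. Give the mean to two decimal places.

5.00

Sorted (descending): 163, 155, 151, 151, 140, 134, 126
The 2 values of 151 occupy positions 3–4 → each gets rank 4.
Method 2 values → pooled ranks: 151→4, 140→5, 126→7, 151→4
Mean rank = (4 + 5 + 7 + 4) / 4 = 5.00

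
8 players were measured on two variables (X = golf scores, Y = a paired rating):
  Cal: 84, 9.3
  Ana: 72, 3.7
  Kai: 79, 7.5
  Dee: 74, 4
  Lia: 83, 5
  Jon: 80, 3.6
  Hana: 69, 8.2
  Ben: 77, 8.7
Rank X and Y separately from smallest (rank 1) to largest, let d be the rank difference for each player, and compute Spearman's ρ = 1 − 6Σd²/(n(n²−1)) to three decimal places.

0.190

Ranks of variable 1: 8, 2, 5, 3, 7, 6, 1, 4
Ranks of variable 2: 8, 2, 5, 3, 4, 1, 6, 7
d = r₁ − r₂: 0, 0, 0, 0, 3, 5, -5, -3
d²: 0, 0, 0, 0, 9, 25, 25, 9; Σd² = 68
ρ = 1 − 6·68/(8·63) = 1 − 408/504 = 0.190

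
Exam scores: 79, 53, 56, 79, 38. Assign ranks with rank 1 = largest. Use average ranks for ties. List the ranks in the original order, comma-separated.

1.5, 4, 3, 1.5, 5

Sorted (descending): 79, 79, 56, 53, 38
The 2 values of 79 occupy positions 1–2 → average rank (1+2)/2 = 1.5.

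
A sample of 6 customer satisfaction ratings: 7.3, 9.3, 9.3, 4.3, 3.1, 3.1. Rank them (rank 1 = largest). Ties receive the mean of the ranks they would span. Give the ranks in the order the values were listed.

3, 1.5, 1.5, 4, 5.5, 5.5

Sorted (descending): 9.3, 9.3, 7.3, 4.3, 3.1, 3.1
The 2 values of 9.3 occupy positions 1–2 → average rank (1+2)/2 = 1.5.
The 2 values of 3.1 occupy positions 5–6 → average rank (5+6)/2 = 5.5.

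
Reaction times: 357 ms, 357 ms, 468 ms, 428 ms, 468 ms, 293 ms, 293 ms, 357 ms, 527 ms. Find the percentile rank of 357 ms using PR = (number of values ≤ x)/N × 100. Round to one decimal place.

N = 9.
Strictly below 357: 2. Equal to 357: 3.
PR = 5/9 × 100 = 55.6

55.6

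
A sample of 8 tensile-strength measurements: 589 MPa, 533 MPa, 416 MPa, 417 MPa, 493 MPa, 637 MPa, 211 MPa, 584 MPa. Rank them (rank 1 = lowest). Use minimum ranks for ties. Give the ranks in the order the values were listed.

7, 5, 2, 3, 4, 8, 1, 6

Sorted (ascending): 211, 416, 417, 493, 533, 584, 589, 637
No ties — each value takes its position as its rank.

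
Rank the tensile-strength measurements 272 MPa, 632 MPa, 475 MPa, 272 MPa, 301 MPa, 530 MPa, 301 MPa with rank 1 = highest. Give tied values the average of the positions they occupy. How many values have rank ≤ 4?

Sorted (descending): 632, 530, 475, 301, 301, 272, 272
The 2 values of 301 occupy positions 4–5 → average rank (4+5)/2 = 4.5.
The 2 values of 272 occupy positions 6–7 → average rank (6+7)/2 = 6.5.
Ranks ≤ 4: {1, 2, 3} → 3 values.

3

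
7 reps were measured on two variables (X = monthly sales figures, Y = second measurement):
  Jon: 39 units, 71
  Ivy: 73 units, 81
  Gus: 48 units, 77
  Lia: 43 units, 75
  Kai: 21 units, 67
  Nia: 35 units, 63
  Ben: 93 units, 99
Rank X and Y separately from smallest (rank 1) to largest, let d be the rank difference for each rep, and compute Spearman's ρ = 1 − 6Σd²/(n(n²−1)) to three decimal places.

0.964

Ranks of variable 1: 3, 6, 5, 4, 1, 2, 7
Ranks of variable 2: 3, 6, 5, 4, 2, 1, 7
d = r₁ − r₂: 0, 0, 0, 0, -1, 1, 0
d²: 0, 0, 0, 0, 1, 1, 0; Σd² = 2
ρ = 1 − 6·2/(7·48) = 1 − 12/336 = 0.964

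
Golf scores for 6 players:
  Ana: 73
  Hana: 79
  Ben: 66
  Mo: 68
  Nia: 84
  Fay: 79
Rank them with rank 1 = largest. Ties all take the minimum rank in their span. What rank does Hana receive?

2

Sorted (descending): 84, 79, 79, 73, 68, 66
The 2 values of 79 occupy positions 2–3 → each gets rank 2.
Hana has value 79 → rank 2.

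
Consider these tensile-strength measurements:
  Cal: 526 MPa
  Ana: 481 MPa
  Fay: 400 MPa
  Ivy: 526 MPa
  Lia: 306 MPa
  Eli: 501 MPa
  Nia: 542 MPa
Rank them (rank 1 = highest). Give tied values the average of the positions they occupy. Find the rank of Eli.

4

Sorted (descending): 542, 526, 526, 501, 481, 400, 306
The 2 values of 526 occupy positions 2–3 → average rank (2+3)/2 = 2.5.
Eli has value 501 MPa → rank 4.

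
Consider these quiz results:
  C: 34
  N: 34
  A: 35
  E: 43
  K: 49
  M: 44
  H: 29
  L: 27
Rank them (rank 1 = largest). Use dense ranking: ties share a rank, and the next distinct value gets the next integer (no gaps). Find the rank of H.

Sorted (descending): 49, 44, 43, 35, 34, 34, 29, 27
The 2 values of 34 share dense rank 5.
Remaining distinct values take the next consecutive integers.
H has value 29 → rank 6.

6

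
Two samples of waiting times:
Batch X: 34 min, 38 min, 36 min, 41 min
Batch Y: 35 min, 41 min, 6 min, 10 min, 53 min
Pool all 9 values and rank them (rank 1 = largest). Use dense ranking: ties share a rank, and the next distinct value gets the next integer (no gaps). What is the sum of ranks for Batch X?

Sorted (descending): 53, 41, 41, 38, 36, 35, 34, 10, 6
The 2 values of 41 share dense rank 2.
Remaining distinct values take the next consecutive integers.
Batch X values → pooled ranks: 34→6, 38→3, 36→4, 41→2
Rank sum = 6 + 3 + 4 + 2 = 15

15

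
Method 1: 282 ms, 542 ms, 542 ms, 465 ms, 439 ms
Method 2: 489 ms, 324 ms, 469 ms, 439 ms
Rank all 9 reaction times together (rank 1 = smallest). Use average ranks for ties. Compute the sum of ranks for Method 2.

Sorted (ascending): 282, 324, 439, 439, 465, 469, 489, 542, 542
The 2 values of 439 occupy positions 3–4 → average rank (3+4)/2 = 3.5.
The 2 values of 542 occupy positions 8–9 → average rank (8+9)/2 = 8.5.
Method 2 values → pooled ranks: 489→7, 324→2, 469→6, 439→3.5
Rank sum = 7 + 2 + 6 + 3.5 = 18.5

18.5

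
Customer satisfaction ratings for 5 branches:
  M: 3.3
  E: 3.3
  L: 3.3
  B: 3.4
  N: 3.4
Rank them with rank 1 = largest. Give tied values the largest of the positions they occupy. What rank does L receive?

Sorted (descending): 3.4, 3.4, 3.3, 3.3, 3.3
The 2 values of 3.4 occupy positions 1–2 → each gets rank 2.
The 3 values of 3.3 occupy positions 3–5 → each gets rank 5.
L has value 3.3 → rank 5.

5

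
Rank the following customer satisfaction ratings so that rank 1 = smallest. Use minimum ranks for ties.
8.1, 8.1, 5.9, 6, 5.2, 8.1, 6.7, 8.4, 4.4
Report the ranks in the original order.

Sorted (ascending): 4.4, 5.2, 5.9, 6, 6.7, 8.1, 8.1, 8.1, 8.4
The 3 values of 8.1 occupy positions 6–8 → each gets rank 6.

6, 6, 3, 4, 2, 6, 5, 9, 1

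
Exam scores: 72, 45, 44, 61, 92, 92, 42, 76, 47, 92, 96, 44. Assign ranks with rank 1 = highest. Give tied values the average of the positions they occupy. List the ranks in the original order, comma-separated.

Sorted (descending): 96, 92, 92, 92, 76, 72, 61, 47, 45, 44, 44, 42
The 3 values of 92 occupy positions 2–4 → average rank 3.
The 2 values of 44 occupy positions 10–11 → average rank (10+11)/2 = 10.5.

6, 9, 10.5, 7, 3, 3, 12, 5, 8, 3, 1, 10.5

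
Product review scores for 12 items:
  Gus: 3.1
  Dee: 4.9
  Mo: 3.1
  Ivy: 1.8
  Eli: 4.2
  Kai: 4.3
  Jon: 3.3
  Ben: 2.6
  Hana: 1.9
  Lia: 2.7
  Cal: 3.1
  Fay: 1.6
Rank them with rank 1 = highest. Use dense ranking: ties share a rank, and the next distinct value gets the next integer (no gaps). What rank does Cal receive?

Sorted (descending): 4.9, 4.3, 4.2, 3.3, 3.1, 3.1, 3.1, 2.7, 2.6, 1.9, 1.8, 1.6
The 3 values of 3.1 share dense rank 5.
Remaining distinct values take the next consecutive integers.
Cal has value 3.1 → rank 5.

5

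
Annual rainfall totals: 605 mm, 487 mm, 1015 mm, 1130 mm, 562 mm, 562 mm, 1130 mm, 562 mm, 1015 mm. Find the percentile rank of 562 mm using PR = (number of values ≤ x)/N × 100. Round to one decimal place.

N = 9.
Strictly below 562: 1. Equal to 562: 3.
PR = 4/9 × 100 = 44.4

44.4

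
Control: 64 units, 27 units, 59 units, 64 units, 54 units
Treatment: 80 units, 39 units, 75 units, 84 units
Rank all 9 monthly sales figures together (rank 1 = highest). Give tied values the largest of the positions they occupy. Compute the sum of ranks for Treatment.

14

Sorted (descending): 84, 80, 75, 64, 64, 59, 54, 39, 27
The 2 values of 64 occupy positions 4–5 → each gets rank 5.
Treatment values → pooled ranks: 80→2, 39→8, 75→3, 84→1
Rank sum = 2 + 8 + 3 + 1 = 14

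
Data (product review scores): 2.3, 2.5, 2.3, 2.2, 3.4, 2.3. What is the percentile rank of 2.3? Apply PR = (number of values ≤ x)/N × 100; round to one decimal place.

N = 6.
Strictly below 2.3: 1. Equal to 2.3: 3.
PR = 4/6 × 100 = 66.7

66.7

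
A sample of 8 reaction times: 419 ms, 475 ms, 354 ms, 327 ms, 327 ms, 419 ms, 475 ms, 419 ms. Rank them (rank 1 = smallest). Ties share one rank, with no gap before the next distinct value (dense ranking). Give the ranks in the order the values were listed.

Sorted (ascending): 327, 327, 354, 419, 419, 419, 475, 475
The 2 values of 327 share dense rank 1.
The 3 values of 419 share dense rank 3.
The 2 values of 475 share dense rank 4.
Remaining distinct values take the next consecutive integers.

3, 4, 2, 1, 1, 3, 4, 3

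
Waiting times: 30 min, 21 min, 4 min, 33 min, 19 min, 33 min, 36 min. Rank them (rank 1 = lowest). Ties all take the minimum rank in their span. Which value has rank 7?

Sorted (ascending): 4, 19, 21, 30, 33, 33, 36
The 2 values of 33 occupy positions 5–6 → each gets rank 5.
Rank 7 → value 36.

36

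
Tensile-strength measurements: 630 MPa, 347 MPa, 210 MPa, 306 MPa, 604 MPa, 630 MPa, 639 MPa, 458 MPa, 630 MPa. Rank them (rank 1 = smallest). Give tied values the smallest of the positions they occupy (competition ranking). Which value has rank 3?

Sorted (ascending): 210, 306, 347, 458, 604, 630, 630, 630, 639
The 3 values of 630 occupy positions 6–8 → each gets rank 6.
Rank 3 → value 347.

347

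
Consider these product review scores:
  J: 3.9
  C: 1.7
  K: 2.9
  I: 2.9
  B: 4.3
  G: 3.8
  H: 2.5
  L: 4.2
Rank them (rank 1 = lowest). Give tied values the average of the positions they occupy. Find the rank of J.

6

Sorted (ascending): 1.7, 2.5, 2.9, 2.9, 3.8, 3.9, 4.2, 4.3
The 2 values of 2.9 occupy positions 3–4 → average rank (3+4)/2 = 3.5.
J has value 3.9 → rank 6.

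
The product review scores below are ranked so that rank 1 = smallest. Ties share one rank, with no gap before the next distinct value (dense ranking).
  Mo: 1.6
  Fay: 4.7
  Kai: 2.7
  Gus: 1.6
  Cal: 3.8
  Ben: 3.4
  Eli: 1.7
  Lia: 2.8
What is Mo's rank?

1

Sorted (ascending): 1.6, 1.6, 1.7, 2.7, 2.8, 3.4, 3.8, 4.7
The 2 values of 1.6 share dense rank 1.
Remaining distinct values take the next consecutive integers.
Mo has value 1.6 → rank 1.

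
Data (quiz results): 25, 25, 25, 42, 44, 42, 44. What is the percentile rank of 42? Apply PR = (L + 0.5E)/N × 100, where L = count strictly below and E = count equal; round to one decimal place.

57.1

N = 7.
Strictly below 42: 3. Equal to 42: 2.
PR = (3 + 0.5·2)/7 × 100 = 57.1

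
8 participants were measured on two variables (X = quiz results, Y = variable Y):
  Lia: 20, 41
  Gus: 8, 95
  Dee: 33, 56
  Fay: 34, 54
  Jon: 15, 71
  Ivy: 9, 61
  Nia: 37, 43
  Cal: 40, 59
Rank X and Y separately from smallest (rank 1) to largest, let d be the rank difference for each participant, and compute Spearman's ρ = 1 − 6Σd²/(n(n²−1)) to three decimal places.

-0.595

Ranks of variable 1: 4, 1, 5, 6, 3, 2, 7, 8
Ranks of variable 2: 1, 8, 4, 3, 7, 6, 2, 5
d = r₁ − r₂: 3, -7, 1, 3, -4, -4, 5, 3
d²: 9, 49, 1, 9, 16, 16, 25, 9; Σd² = 134
ρ = 1 − 6·134/(8·63) = 1 − 804/504 = -0.595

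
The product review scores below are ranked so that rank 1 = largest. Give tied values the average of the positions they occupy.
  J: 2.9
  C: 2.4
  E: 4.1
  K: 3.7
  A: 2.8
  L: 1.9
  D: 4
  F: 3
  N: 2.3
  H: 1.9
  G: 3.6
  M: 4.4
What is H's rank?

Sorted (descending): 4.4, 4.1, 4, 3.7, 3.6, 3, 2.9, 2.8, 2.4, 2.3, 1.9, 1.9
The 2 values of 1.9 occupy positions 11–12 → average rank (11+12)/2 = 11.5.
H has value 1.9 → rank 11.5.

11.5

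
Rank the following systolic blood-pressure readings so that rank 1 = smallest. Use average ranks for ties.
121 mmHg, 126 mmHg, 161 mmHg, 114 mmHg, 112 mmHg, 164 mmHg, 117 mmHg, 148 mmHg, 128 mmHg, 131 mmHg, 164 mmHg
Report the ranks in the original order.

4, 5, 9, 2, 1, 10.5, 3, 8, 6, 7, 10.5

Sorted (ascending): 112, 114, 117, 121, 126, 128, 131, 148, 161, 164, 164
The 2 values of 164 occupy positions 10–11 → average rank (10+11)/2 = 10.5.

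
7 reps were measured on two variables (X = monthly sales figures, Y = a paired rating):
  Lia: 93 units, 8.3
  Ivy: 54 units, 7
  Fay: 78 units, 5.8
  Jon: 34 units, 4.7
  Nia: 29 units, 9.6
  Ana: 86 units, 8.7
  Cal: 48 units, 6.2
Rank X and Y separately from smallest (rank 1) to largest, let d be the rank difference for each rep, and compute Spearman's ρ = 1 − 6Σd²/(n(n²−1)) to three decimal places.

Ranks of variable 1: 7, 4, 5, 2, 1, 6, 3
Ranks of variable 2: 5, 4, 2, 1, 7, 6, 3
d = r₁ − r₂: 2, 0, 3, 1, -6, 0, 0
d²: 4, 0, 9, 1, 36, 0, 0; Σd² = 50
ρ = 1 − 6·50/(7·48) = 1 − 300/336 = 0.107

0.107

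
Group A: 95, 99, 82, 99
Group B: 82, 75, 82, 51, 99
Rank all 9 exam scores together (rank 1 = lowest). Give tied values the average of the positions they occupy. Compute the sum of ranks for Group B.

19

Sorted (ascending): 51, 75, 82, 82, 82, 95, 99, 99, 99
The 3 values of 82 occupy positions 3–5 → average rank 4.
The 3 values of 99 occupy positions 7–9 → average rank 8.
Group B values → pooled ranks: 82→4, 75→2, 82→4, 51→1, 99→8
Rank sum = 4 + 2 + 4 + 1 + 8 = 19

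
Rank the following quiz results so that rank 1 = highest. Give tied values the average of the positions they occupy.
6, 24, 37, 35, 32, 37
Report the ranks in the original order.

6, 5, 1.5, 3, 4, 1.5

Sorted (descending): 37, 37, 35, 32, 24, 6
The 2 values of 37 occupy positions 1–2 → average rank (1+2)/2 = 1.5.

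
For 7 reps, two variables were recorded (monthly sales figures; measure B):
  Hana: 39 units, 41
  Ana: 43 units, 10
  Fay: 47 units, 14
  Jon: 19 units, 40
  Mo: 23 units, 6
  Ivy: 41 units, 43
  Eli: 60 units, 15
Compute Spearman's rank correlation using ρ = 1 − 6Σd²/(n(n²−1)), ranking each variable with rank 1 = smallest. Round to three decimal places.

-0.107

Ranks of variable 1: 3, 5, 6, 1, 2, 4, 7
Ranks of variable 2: 6, 2, 3, 5, 1, 7, 4
d = r₁ − r₂: -3, 3, 3, -4, 1, -3, 3
d²: 9, 9, 9, 16, 1, 9, 9; Σd² = 62
ρ = 1 − 6·62/(7·48) = 1 − 372/336 = -0.107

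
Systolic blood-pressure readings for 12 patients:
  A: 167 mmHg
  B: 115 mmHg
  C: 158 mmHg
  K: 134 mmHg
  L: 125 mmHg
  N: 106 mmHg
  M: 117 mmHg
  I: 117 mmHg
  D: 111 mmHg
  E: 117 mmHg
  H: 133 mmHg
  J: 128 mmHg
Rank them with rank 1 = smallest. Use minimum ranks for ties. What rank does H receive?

9

Sorted (ascending): 106, 111, 115, 117, 117, 117, 125, 128, 133, 134, 158, 167
The 3 values of 117 occupy positions 4–6 → each gets rank 4.
H has value 133 mmHg → rank 9.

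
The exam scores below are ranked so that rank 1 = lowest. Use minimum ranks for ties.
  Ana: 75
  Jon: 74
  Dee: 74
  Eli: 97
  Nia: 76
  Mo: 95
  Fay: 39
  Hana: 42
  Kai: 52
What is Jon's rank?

4

Sorted (ascending): 39, 42, 52, 74, 74, 75, 76, 95, 97
The 2 values of 74 occupy positions 4–5 → each gets rank 4.
Jon has value 74 → rank 4.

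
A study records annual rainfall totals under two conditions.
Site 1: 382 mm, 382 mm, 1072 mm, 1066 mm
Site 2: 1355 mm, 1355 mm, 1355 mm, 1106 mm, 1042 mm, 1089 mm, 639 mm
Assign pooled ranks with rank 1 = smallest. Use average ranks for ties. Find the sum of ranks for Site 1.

Sorted (ascending): 382, 382, 639, 1042, 1066, 1072, 1089, 1106, 1355, 1355, 1355
The 2 values of 382 occupy positions 1–2 → average rank (1+2)/2 = 1.5.
The 3 values of 1355 occupy positions 9–11 → average rank 10.
Site 1 values → pooled ranks: 382→1.5, 382→1.5, 1072→6, 1066→5
Rank sum = 1.5 + 1.5 + 6 + 5 = 14

14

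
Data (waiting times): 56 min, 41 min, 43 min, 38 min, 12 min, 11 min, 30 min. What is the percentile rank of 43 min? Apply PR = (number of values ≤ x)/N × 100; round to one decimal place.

N = 7.
Strictly below 43: 5. Equal to 43: 1.
PR = 6/7 × 100 = 85.7

85.7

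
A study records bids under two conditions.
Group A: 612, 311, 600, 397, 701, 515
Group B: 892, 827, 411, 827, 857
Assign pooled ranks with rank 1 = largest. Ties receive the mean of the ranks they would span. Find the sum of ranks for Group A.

47

Sorted (descending): 892, 857, 827, 827, 701, 612, 600, 515, 411, 397, 311
The 2 values of 827 occupy positions 3–4 → average rank (3+4)/2 = 3.5.
Group A values → pooled ranks: 612→6, 311→11, 600→7, 397→10, 701→5, 515→8
Rank sum = 6 + 11 + 7 + 10 + 5 + 8 = 47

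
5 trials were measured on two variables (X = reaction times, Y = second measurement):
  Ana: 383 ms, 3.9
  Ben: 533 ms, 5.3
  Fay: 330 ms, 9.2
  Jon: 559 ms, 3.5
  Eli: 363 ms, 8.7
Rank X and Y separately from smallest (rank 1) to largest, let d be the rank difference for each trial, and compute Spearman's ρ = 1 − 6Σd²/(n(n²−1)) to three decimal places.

-0.900

Ranks of variable 1: 3, 4, 1, 5, 2
Ranks of variable 2: 2, 3, 5, 1, 4
d = r₁ − r₂: 1, 1, -4, 4, -2
d²: 1, 1, 16, 16, 4; Σd² = 38
ρ = 1 − 6·38/(5·24) = 1 − 228/120 = -0.900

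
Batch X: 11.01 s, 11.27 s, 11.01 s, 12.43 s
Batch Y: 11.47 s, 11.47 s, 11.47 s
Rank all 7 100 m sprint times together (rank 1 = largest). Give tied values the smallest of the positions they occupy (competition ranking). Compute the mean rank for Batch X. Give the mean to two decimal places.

Sorted (descending): 12.43, 11.47, 11.47, 11.47, 11.27, 11.01, 11.01
The 3 values of 11.47 occupy positions 2–4 → each gets rank 2.
The 2 values of 11.01 occupy positions 6–7 → each gets rank 6.
Batch X values → pooled ranks: 11.01→6, 11.27→5, 11.01→6, 12.43→1
Mean rank = (6 + 5 + 6 + 1) / 4 = 4.50

4.50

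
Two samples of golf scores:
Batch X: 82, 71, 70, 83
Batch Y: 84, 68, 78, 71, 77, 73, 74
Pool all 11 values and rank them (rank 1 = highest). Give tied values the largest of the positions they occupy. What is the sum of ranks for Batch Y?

Sorted (descending): 84, 83, 82, 78, 77, 74, 73, 71, 71, 70, 68
The 2 values of 71 occupy positions 8–9 → each gets rank 9.
Batch Y values → pooled ranks: 84→1, 68→11, 78→4, 71→9, 77→5, 73→7, 74→6
Rank sum = 1 + 11 + 4 + 9 + 5 + 7 + 6 = 43

43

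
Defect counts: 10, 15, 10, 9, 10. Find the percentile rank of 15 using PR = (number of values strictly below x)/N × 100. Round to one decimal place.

N = 5.
Strictly below 15: 4. Equal to 15: 1.
PR = 4/5 × 100 = 80.0

80.0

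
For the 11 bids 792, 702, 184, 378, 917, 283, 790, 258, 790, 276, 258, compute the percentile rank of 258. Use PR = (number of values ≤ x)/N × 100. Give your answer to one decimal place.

27.3

N = 11.
Strictly below 258: 1. Equal to 258: 2.
PR = 3/11 × 100 = 27.3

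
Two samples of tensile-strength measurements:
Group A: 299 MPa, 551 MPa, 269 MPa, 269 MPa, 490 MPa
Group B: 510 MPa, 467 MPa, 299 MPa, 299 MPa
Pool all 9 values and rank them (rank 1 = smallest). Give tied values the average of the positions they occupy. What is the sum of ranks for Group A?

23

Sorted (ascending): 269, 269, 299, 299, 299, 467, 490, 510, 551
The 2 values of 269 occupy positions 1–2 → average rank (1+2)/2 = 1.5.
The 3 values of 299 occupy positions 3–5 → average rank 4.
Group A values → pooled ranks: 299→4, 551→9, 269→1.5, 269→1.5, 490→7
Rank sum = 4 + 9 + 1.5 + 1.5 + 7 = 23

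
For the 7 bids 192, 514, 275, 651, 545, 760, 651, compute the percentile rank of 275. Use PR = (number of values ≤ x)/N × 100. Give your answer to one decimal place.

N = 7.
Strictly below 275: 1. Equal to 275: 1.
PR = 2/7 × 100 = 28.6

28.6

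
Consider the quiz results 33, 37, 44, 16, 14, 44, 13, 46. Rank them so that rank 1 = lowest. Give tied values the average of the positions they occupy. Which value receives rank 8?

Sorted (ascending): 13, 14, 16, 33, 37, 44, 44, 46
The 2 values of 44 occupy positions 6–7 → average rank (6+7)/2 = 6.5.
Rank 8 → value 46.

46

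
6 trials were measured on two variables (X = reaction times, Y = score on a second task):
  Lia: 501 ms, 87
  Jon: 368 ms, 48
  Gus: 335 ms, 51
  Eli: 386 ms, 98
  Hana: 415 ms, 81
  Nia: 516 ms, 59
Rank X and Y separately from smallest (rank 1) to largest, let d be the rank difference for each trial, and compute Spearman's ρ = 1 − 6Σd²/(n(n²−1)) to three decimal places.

Ranks of variable 1: 5, 2, 1, 3, 4, 6
Ranks of variable 2: 5, 1, 2, 6, 4, 3
d = r₁ − r₂: 0, 1, -1, -3, 0, 3
d²: 0, 1, 1, 9, 0, 9; Σd² = 20
ρ = 1 − 6·20/(6·35) = 1 − 120/210 = 0.429

0.429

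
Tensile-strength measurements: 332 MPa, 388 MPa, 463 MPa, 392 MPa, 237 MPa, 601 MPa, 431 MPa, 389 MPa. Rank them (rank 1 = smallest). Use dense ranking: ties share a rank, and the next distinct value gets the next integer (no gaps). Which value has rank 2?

Sorted (ascending): 237, 332, 388, 389, 392, 431, 463, 601
No ties — each value takes its position as its rank.
Rank 2 → value 332.

332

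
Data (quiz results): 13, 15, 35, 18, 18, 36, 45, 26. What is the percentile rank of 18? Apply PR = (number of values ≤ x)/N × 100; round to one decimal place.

50.0

N = 8.
Strictly below 18: 2. Equal to 18: 2.
PR = 4/8 × 100 = 50.0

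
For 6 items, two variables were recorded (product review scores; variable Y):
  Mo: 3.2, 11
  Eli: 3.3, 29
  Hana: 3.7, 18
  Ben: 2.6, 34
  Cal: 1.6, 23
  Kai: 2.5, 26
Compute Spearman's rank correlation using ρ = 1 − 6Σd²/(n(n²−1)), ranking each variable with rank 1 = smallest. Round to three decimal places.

Ranks of variable 1: 4, 5, 6, 3, 1, 2
Ranks of variable 2: 1, 5, 2, 6, 3, 4
d = r₁ − r₂: 3, 0, 4, -3, -2, -2
d²: 9, 0, 16, 9, 4, 4; Σd² = 42
ρ = 1 − 6·42/(6·35) = 1 − 252/210 = -0.200

-0.200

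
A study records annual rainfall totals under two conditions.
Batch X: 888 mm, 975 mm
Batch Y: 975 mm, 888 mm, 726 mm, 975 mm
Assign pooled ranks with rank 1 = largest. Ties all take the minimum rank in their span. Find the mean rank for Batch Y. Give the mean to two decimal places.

Sorted (descending): 975, 975, 975, 888, 888, 726
The 3 values of 975 occupy positions 1–3 → each gets rank 1.
The 2 values of 888 occupy positions 4–5 → each gets rank 4.
Batch Y values → pooled ranks: 975→1, 888→4, 726→6, 975→1
Mean rank = (1 + 4 + 6 + 1) / 4 = 3.00

3.00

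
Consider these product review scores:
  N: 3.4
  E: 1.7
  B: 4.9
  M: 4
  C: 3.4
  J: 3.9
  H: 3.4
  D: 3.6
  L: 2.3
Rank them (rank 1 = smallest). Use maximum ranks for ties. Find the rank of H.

Sorted (ascending): 1.7, 2.3, 3.4, 3.4, 3.4, 3.6, 3.9, 4, 4.9
The 3 values of 3.4 occupy positions 3–5 → each gets rank 5.
H has value 3.4 → rank 5.

5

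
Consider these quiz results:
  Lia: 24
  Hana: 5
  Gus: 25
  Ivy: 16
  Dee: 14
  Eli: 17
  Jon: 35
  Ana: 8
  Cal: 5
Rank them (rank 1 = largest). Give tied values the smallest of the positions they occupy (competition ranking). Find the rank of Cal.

8

Sorted (descending): 35, 25, 24, 17, 16, 14, 8, 5, 5
The 2 values of 5 occupy positions 8–9 → each gets rank 8.
Cal has value 5 → rank 8.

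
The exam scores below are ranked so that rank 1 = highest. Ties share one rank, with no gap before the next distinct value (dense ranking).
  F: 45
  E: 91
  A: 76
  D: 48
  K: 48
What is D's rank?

3

Sorted (descending): 91, 76, 48, 48, 45
The 2 values of 48 share dense rank 3.
Remaining distinct values take the next consecutive integers.
D has value 48 → rank 3.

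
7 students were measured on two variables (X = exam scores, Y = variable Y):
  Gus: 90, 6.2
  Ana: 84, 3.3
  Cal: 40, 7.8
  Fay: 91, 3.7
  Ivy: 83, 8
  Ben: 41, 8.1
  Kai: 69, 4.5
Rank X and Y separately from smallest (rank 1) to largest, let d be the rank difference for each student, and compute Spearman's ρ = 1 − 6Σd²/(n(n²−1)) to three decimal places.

-0.607

Ranks of variable 1: 6, 5, 1, 7, 4, 2, 3
Ranks of variable 2: 4, 1, 5, 2, 6, 7, 3
d = r₁ − r₂: 2, 4, -4, 5, -2, -5, 0
d²: 4, 16, 16, 25, 4, 25, 0; Σd² = 90
ρ = 1 − 6·90/(7·48) = 1 − 540/336 = -0.607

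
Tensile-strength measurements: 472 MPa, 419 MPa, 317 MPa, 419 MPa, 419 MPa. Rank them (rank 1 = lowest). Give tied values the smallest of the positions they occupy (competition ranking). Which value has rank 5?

472

Sorted (ascending): 317, 419, 419, 419, 472
The 3 values of 419 occupy positions 2–4 → each gets rank 2.
Rank 5 → value 472.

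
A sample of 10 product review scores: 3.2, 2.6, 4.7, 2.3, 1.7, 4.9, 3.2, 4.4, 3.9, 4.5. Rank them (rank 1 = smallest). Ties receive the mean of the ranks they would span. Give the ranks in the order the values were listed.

Sorted (ascending): 1.7, 2.3, 2.6, 3.2, 3.2, 3.9, 4.4, 4.5, 4.7, 4.9
The 2 values of 3.2 occupy positions 4–5 → average rank (4+5)/2 = 4.5.

4.5, 3, 9, 2, 1, 10, 4.5, 7, 6, 8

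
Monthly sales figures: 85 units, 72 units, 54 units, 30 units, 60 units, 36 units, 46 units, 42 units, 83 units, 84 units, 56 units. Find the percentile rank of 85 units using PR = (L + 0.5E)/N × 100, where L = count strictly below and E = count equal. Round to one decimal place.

N = 11.
Strictly below 85: 10. Equal to 85: 1.
PR = (10 + 0.5·1)/11 × 100 = 95.5

95.5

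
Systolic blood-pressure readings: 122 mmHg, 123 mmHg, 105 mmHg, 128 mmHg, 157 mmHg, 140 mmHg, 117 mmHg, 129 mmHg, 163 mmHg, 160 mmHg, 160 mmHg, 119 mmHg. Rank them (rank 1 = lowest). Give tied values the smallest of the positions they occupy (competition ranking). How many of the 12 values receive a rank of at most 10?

11

Sorted (ascending): 105, 117, 119, 122, 123, 128, 129, 140, 157, 160, 160, 163
The 2 values of 160 occupy positions 10–11 → each gets rank 10.
Ranks ≤ 10: {1, 2, 3, 4, 5, 6, 7, 8, 9, 10, 10} → 11 values.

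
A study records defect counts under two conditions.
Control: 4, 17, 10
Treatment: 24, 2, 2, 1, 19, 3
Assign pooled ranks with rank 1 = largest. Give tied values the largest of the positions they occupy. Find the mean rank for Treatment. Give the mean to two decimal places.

Sorted (descending): 24, 19, 17, 10, 4, 3, 2, 2, 1
The 2 values of 2 occupy positions 7–8 → each gets rank 8.
Treatment values → pooled ranks: 24→1, 2→8, 2→8, 1→9, 19→2, 3→6
Mean rank = (1 + 8 + 8 + 9 + 2 + 6) / 6 = 5.67

5.67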